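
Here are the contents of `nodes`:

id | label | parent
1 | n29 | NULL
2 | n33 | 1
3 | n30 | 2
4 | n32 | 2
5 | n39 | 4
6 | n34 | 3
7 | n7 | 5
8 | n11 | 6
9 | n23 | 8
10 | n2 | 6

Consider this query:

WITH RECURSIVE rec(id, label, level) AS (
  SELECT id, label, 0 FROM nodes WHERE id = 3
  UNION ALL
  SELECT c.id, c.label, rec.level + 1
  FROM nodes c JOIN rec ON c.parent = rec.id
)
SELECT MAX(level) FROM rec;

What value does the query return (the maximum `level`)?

3

Base: id=3 (n30) at level 0.
Iteration 1: rows with parent in {3} -> n34 (id 6, level 1).
Iteration 2: rows with parent in {6} -> n11 (id 8, level 2), n2 (id 10, level 2).
Iteration 3: rows with parent in {8,10} -> n23 (id 9, level 3).
Iteration 4: no rows with parent in {9}; recursion stops.
level values: 0, 1, 2, 2, 3; the maximum is 3.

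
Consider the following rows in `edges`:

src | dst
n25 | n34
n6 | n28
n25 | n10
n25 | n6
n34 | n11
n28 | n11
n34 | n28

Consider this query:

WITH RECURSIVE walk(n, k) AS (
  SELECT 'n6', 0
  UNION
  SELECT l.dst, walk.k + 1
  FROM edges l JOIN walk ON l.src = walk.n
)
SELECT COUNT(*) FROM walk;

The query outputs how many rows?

Base: (n6, k=0).
Iteration 1: edges from {n6} -> (n28, k=1).
Iteration 2: edges from {n28} -> (n11, k=2).
Iteration 3: no outgoing edges from {n11}; recursion stops.
Total rows emitted: 3.

3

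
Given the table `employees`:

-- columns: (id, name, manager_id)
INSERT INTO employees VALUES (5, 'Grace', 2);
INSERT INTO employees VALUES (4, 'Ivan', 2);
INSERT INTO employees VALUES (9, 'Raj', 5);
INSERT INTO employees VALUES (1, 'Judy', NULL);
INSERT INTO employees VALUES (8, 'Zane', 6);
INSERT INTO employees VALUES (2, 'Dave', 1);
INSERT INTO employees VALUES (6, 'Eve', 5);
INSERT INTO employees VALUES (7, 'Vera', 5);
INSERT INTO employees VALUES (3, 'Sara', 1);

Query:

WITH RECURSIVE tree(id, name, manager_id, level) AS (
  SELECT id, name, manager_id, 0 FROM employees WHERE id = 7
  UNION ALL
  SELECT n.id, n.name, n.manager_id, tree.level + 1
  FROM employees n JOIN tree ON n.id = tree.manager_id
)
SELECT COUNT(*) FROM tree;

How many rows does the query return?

4

Base: id=7 (Vera), manager_id=5, level 0.
Iteration 1: join on id=5 -> Grace (id 5, manager_id=2, level 1).
Iteration 2: join on id=2 -> Dave (id 2, manager_id=1, level 2).
Iteration 3: join on id=1 -> Judy (id 1, manager_id=NULL, level 3).
Iteration 4: manager_id is NULL; no match; recursion stops.
Total rows emitted: 4.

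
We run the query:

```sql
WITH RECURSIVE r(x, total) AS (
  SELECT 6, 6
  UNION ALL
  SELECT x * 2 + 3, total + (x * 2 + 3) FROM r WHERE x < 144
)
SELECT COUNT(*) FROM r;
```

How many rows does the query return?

Base: x=6, total=6.
Iteration 1: 6 < 144 holds -> x = 6 * 2 + 3 = 15, total = 6 + 15 = 21.
Iteration 2: 15 < 144 holds -> x = 15 * 2 + 3 = 33, total = 21 + 33 = 54.
Iteration 3: 33 < 144 holds -> x = 33 * 2 + 3 = 69, total = 54 + 69 = 123.
Iteration 4: 69 < 144 holds -> x = 69 * 2 + 3 = 141, total = 123 + 141 = 264.
Iteration 5: 141 < 144 holds -> x = 141 * 2 + 3 = 285, total = 264 + 285 = 549.
Iteration 6: 285 < 144 fails; recursion stops.
Total rows emitted: 6.

6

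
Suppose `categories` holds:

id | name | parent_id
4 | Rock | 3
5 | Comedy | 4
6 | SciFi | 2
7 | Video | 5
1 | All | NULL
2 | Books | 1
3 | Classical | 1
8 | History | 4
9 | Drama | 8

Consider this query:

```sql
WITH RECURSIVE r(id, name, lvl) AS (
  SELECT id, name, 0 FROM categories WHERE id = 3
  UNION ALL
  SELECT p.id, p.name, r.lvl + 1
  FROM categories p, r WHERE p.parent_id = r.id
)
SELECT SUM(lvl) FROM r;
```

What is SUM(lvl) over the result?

11

Base: id=3 (Classical) at lvl 0.
Iteration 1: rows with parent_id in {3} -> Rock (id 4, lvl 1).
Iteration 2: rows with parent_id in {4} -> Comedy (id 5, lvl 2), History (id 8, lvl 2).
Iteration 3: rows with parent_id in {5,8} -> Video (id 7, lvl 3), Drama (id 9, lvl 3).
Iteration 4: no rows with parent_id in {7,9}; recursion stops.
SUM(lvl) = 0 + 1 + 2 + 2 + 3 + 3 = 11.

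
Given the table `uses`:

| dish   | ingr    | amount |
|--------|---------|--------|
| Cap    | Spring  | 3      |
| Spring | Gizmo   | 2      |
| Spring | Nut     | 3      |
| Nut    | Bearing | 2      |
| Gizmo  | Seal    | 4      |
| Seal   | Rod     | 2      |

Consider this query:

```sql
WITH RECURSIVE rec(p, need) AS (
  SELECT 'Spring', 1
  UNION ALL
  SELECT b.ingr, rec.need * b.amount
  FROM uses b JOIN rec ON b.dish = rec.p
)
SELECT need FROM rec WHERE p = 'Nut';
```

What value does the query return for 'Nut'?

Base: (Spring, need=1).
Iteration 1: components of {Spring} -> Gizmo = 1*2 = 2, Nut = 1*3 = 3.
Iteration 2: components of {Gizmo,Nut} -> Bearing = 3*2 = 6, Seal = 2*4 = 8.
Iteration 3: components of {Bearing,Seal} -> Rod = 8*2 = 16.
Iteration 4: no further components; recursion stops.

3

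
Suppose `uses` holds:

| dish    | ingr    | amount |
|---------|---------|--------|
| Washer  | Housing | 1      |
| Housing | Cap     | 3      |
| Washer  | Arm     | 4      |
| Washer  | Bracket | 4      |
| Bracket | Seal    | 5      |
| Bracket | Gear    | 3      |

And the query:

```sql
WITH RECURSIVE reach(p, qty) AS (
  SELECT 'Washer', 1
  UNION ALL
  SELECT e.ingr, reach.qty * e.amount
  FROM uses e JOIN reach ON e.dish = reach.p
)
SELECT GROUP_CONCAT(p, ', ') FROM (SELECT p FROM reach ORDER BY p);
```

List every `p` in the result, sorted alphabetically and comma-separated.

Arm, Bracket, Cap, Gear, Housing, Seal, Washer

Base: (Washer, qty=1).
Iteration 1: components of {Washer} -> Arm = 1*4 = 4, Bracket = 1*4 = 4, Housing = 1*1 = 1.
Iteration 2: components of {Arm,Bracket,Housing} -> Cap = 1*3 = 3, Gear = 4*3 = 12, Seal = 4*5 = 20.
Iteration 3: no further components; recursion stops.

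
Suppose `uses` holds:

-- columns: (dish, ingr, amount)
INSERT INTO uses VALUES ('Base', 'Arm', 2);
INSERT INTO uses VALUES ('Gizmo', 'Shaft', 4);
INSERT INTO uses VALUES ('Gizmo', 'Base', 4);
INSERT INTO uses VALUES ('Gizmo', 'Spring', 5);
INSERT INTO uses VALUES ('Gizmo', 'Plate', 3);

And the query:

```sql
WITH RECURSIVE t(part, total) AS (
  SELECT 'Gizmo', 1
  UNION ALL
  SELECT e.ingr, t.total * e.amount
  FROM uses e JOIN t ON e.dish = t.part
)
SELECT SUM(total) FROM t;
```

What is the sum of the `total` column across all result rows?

Base: (Gizmo, total=1).
Iteration 1: components of {Gizmo} -> Base = 1*4 = 4, Plate = 1*3 = 3, Shaft = 1*4 = 4, Spring = 1*5 = 5.
Iteration 2: components of {Base,Plate,Shaft,Spring} -> Arm = 4*2 = 8.
Iteration 3: no further components; recursion stops.
SUM(total) = 1 + 5 + 4 + 3 + 4 + 8 = 25.

25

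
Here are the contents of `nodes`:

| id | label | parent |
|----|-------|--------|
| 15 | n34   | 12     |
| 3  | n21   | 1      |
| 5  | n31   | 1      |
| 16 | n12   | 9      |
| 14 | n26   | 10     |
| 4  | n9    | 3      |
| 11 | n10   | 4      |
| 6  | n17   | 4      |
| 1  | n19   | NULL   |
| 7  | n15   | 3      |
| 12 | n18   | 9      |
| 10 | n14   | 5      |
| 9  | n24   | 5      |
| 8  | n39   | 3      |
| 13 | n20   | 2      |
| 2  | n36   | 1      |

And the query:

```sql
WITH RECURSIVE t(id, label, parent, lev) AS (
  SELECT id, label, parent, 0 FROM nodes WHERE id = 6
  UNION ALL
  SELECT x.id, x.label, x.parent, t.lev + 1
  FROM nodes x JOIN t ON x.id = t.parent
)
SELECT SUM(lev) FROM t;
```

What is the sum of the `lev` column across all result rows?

6

Base: id=6 (n17), parent=4, lev 0.
Iteration 1: join on id=4 -> n9 (id 4, parent=3, lev 1).
Iteration 2: join on id=3 -> n21 (id 3, parent=1, lev 2).
Iteration 3: join on id=1 -> n19 (id 1, parent=NULL, lev 3).
Iteration 4: parent is NULL; no match; recursion stops.
SUM(lev) = 0 + 1 + 2 + 3 = 6.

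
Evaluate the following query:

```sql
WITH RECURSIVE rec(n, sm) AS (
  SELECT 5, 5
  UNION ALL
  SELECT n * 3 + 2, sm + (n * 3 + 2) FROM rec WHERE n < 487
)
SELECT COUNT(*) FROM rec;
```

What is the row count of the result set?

6

Base: n=5, sm=5.
Iteration 1: 5 < 487 holds -> n = 5 * 3 + 2 = 17, sm = 5 + 17 = 22.
Iteration 2: 17 < 487 holds -> n = 17 * 3 + 2 = 53, sm = 22 + 53 = 75.
Iteration 3: 53 < 487 holds -> n = 53 * 3 + 2 = 161, sm = 75 + 161 = 236.
Iteration 4: 161 < 487 holds -> n = 161 * 3 + 2 = 485, sm = 236 + 485 = 721.
Iteration 5: 485 < 487 holds -> n = 485 * 3 + 2 = 1457, sm = 721 + 1457 = 2178.
Iteration 6: 1457 < 487 fails; recursion stops.
Total rows emitted: 6.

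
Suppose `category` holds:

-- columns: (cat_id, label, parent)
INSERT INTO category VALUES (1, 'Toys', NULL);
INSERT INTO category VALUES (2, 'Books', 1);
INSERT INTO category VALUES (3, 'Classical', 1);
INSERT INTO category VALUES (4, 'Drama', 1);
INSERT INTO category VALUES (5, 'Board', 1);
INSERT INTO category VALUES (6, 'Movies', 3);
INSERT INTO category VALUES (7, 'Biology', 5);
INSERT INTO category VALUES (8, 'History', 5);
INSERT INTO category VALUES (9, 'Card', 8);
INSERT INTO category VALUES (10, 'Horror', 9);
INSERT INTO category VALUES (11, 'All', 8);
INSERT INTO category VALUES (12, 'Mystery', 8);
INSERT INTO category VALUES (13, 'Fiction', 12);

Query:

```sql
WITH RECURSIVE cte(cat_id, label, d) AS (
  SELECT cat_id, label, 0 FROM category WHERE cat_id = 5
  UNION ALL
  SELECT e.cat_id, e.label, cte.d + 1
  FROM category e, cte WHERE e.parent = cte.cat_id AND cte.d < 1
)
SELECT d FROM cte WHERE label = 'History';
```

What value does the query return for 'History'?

Base: cat_id=5 (Board) at d 0.
Iteration 1: rows with parent in {5} -> Biology (id 7, d 1), History (id 8, d 1).
Iteration 2: d < 1 fails for all current rows; recursion stops.

1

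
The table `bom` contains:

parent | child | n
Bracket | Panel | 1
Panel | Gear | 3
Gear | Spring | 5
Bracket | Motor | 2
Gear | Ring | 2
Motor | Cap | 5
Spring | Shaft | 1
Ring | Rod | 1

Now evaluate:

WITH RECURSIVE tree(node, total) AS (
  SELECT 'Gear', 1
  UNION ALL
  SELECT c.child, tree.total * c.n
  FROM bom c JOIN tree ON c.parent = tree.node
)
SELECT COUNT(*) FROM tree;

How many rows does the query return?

Base: (Gear, total=1).
Iteration 1: components of {Gear} -> Ring = 1*2 = 2, Spring = 1*5 = 5.
Iteration 2: components of {Ring,Spring} -> Rod = 2*1 = 2, Shaft = 5*1 = 5.
Iteration 3: no further components; recursion stops.
Total rows emitted: 5.

5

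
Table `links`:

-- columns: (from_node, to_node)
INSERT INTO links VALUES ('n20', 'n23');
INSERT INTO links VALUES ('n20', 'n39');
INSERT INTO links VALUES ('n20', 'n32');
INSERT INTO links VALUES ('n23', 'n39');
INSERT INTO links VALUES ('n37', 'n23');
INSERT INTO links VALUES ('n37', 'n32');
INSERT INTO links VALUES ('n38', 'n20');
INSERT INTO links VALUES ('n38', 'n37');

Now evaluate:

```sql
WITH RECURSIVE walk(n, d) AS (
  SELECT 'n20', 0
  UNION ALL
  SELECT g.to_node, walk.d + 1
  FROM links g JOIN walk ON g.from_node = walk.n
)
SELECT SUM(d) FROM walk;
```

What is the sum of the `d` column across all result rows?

Base: (n20, d=0).
Iteration 1: edges from {n20} -> (n23, d=1), (n32, d=1), (n39, d=1).
Iteration 2: edges from {n23,n32,n39} -> (n39, d=2).
Iteration 3: no outgoing edges from {n39}; recursion stops.
SUM(d) = 0 + 1 + 1 + 1 + 2 = 5.

5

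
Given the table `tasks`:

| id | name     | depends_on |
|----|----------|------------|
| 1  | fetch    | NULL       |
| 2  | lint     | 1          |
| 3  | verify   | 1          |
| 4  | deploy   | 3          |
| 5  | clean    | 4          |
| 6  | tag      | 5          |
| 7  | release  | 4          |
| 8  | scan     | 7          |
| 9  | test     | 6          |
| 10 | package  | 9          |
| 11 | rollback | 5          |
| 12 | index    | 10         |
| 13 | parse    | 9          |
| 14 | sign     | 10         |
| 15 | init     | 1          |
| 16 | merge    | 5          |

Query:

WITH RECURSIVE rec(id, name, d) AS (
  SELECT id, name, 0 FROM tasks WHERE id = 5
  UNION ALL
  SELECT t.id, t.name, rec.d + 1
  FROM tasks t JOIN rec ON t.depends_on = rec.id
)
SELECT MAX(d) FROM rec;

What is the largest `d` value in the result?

4

Base: id=5 (clean) at d 0.
Iteration 1: rows with depends_on in {5} -> tag (id 6, d 1), rollback (id 11, d 1), merge (id 16, d 1).
Iteration 2: rows with depends_on in {6,11,16} -> test (id 9, d 2).
Iteration 3: rows with depends_on in {9} -> package (id 10, d 3), parse (id 13, d 3).
Iteration 4: rows with depends_on in {10,13} -> index (id 12, d 4), sign (id 14, d 4).
Iteration 5: no rows with depends_on in {12,14}; recursion stops.
d values: 0, 1, 1, 1, 2, 3, 3, 4, 4; the maximum is 4.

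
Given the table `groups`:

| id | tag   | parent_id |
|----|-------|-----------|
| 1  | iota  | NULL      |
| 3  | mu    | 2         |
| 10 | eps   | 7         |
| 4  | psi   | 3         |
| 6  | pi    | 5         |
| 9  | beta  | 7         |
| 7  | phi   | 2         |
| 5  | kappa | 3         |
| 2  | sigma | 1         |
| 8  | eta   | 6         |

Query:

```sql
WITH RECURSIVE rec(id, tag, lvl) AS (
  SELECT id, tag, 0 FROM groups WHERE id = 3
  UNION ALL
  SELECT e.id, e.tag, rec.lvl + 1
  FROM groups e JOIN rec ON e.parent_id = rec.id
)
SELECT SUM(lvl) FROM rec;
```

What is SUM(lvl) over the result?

7

Base: id=3 (mu) at lvl 0.
Iteration 1: rows with parent_id in {3} -> psi (id 4, lvl 1), kappa (id 5, lvl 1).
Iteration 2: rows with parent_id in {4,5} -> pi (id 6, lvl 2).
Iteration 3: rows with parent_id in {6} -> eta (id 8, lvl 3).
Iteration 4: no rows with parent_id in {8}; recursion stops.
SUM(lvl) = 0 + 1 + 1 + 2 + 3 = 7.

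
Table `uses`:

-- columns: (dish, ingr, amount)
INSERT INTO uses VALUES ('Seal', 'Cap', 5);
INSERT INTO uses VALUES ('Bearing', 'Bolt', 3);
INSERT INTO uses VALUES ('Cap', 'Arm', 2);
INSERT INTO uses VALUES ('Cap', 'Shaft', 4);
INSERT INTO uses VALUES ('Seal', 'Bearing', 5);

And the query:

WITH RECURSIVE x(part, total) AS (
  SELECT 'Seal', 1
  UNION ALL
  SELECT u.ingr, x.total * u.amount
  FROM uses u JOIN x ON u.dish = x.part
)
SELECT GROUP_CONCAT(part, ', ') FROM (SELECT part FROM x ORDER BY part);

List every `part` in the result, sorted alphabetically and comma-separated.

Arm, Bearing, Bolt, Cap, Seal, Shaft

Base: (Seal, total=1).
Iteration 1: components of {Seal} -> Bearing = 1*5 = 5, Cap = 1*5 = 5.
Iteration 2: components of {Bearing,Cap} -> Arm = 5*2 = 10, Bolt = 5*3 = 15, Shaft = 5*4 = 20.
Iteration 3: no further components; recursion stops.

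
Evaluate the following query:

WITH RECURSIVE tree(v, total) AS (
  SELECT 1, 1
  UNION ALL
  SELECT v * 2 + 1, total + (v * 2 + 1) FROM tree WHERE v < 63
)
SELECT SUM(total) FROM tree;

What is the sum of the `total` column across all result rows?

Base: v=1, total=1.
Iteration 1: 1 < 63 holds -> v = 1 * 2 + 1 = 3, total = 1 + 3 = 4.
Iteration 2: 3 < 63 holds -> v = 3 * 2 + 1 = 7, total = 4 + 7 = 11.
Iteration 3: 7 < 63 holds -> v = 7 * 2 + 1 = 15, total = 11 + 15 = 26.
Iteration 4: 15 < 63 holds -> v = 15 * 2 + 1 = 31, total = 26 + 31 = 57.
Iteration 5: 31 < 63 holds -> v = 31 * 2 + 1 = 63, total = 57 + 63 = 120.
Iteration 6: 63 < 63 fails; recursion stops.
SUM(total) = 1 + 4 + 11 + 26 + 57 + 120 = 219.

219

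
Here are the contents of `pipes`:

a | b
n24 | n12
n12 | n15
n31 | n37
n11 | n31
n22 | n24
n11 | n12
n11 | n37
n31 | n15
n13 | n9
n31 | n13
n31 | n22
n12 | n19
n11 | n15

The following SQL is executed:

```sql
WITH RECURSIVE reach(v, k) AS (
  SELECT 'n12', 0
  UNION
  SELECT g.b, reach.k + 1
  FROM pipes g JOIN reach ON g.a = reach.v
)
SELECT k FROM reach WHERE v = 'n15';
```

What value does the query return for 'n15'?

1

Base: (n12, k=0).
Iteration 1: edges from {n12} -> (n15, k=1), (n19, k=1).
Iteration 2: no outgoing edges from {n15,n19}; recursion stops.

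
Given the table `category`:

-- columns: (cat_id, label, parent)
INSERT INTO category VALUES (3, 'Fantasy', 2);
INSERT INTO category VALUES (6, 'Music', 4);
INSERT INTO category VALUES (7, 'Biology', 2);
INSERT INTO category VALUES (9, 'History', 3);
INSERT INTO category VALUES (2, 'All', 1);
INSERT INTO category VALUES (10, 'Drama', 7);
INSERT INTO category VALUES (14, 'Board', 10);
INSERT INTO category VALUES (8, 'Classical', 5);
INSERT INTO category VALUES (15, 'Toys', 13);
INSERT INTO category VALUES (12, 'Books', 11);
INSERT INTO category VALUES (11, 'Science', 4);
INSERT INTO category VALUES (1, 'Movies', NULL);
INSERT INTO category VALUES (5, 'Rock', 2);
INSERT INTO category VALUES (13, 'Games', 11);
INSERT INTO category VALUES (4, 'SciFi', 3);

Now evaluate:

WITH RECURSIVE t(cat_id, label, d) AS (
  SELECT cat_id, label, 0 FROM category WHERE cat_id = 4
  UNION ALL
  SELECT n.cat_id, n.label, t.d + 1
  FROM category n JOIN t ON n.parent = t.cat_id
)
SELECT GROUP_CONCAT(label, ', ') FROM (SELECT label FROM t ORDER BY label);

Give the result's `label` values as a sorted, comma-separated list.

Books, Games, Music, SciFi, Science, Toys

Base: cat_id=4 (SciFi) at d 0.
Iteration 1: rows with parent in {4} -> Music (id 6, d 1), Science (id 11, d 1).
Iteration 2: rows with parent in {6,11} -> Books (id 12, d 2), Games (id 13, d 2).
Iteration 3: rows with parent in {12,13} -> Toys (id 15, d 3).
Iteration 4: no rows with parent in {15}; recursion stops.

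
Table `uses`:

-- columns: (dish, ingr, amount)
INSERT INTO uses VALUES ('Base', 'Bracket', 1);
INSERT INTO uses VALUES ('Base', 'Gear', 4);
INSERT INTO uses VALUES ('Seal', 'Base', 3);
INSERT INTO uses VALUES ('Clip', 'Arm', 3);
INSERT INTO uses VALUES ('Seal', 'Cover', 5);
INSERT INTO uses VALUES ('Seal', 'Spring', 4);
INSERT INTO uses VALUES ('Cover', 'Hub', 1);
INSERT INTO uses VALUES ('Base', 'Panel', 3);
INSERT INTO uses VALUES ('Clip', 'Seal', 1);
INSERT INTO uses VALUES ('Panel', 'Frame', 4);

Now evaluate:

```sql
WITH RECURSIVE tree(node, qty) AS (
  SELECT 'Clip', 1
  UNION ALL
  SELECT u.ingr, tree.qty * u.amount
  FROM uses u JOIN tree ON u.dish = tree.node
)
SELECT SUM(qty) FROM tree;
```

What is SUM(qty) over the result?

Base: (Clip, qty=1).
Iteration 1: components of {Clip} -> Arm = 1*3 = 3, Seal = 1*1 = 1.
Iteration 2: components of {Arm,Seal} -> Base = 1*3 = 3, Cover = 1*5 = 5, Spring = 1*4 = 4.
Iteration 3: components of {Base,Cover,Spring} -> Bracket = 3*1 = 3, Gear = 3*4 = 12, Hub = 5*1 = 5, Panel = 3*3 = 9.
Iteration 4: components of {Bracket,Gear,Hub,Panel} -> Frame = 9*4 = 36.
Iteration 5: no further components; recursion stops.
SUM(qty) = 1 + 3 + 1 + 3 + 5 + 4 + 12 + 3 + 9 + 5 + 36 = 82.

82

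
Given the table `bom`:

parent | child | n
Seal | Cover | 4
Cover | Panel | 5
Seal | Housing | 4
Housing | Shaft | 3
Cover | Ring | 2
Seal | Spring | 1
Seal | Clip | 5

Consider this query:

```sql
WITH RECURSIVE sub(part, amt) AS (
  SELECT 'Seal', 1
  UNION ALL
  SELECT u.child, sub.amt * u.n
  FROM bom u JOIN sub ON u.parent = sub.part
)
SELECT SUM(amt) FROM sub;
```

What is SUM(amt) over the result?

Base: (Seal, amt=1).
Iteration 1: components of {Seal} -> Clip = 1*5 = 5, Cover = 1*4 = 4, Housing = 1*4 = 4, Spring = 1*1 = 1.
Iteration 2: components of {Clip,Cover,Housing,Spring} -> Panel = 4*5 = 20, Ring = 4*2 = 8, Shaft = 4*3 = 12.
Iteration 3: no further components; recursion stops.
SUM(amt) = 1 + 4 + 4 + 1 + 5 + 20 + 8 + 12 = 55.

55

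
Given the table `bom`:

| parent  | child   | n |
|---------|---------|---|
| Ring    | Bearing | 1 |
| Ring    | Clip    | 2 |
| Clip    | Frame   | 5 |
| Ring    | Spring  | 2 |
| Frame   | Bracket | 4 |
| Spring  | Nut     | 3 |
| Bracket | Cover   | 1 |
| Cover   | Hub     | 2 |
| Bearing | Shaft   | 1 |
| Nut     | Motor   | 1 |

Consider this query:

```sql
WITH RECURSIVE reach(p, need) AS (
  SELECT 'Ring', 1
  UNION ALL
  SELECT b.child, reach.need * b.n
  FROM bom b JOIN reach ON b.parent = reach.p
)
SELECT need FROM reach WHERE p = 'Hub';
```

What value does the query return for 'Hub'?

Base: (Ring, need=1).
Iteration 1: components of {Ring} -> Bearing = 1*1 = 1, Clip = 1*2 = 2, Spring = 1*2 = 2.
Iteration 2: components of {Bearing,Clip,Spring} -> Frame = 2*5 = 10, Nut = 2*3 = 6, Shaft = 1*1 = 1.
Iteration 3: components of {Frame,Nut,Shaft} -> Bracket = 10*4 = 40, Motor = 6*1 = 6.
Iteration 4: components of {Bracket,Motor} -> Cover = 40*1 = 40.
Iteration 5: components of {Cover} -> Hub = 40*2 = 80.
Iteration 6: no further components; recursion stops.

80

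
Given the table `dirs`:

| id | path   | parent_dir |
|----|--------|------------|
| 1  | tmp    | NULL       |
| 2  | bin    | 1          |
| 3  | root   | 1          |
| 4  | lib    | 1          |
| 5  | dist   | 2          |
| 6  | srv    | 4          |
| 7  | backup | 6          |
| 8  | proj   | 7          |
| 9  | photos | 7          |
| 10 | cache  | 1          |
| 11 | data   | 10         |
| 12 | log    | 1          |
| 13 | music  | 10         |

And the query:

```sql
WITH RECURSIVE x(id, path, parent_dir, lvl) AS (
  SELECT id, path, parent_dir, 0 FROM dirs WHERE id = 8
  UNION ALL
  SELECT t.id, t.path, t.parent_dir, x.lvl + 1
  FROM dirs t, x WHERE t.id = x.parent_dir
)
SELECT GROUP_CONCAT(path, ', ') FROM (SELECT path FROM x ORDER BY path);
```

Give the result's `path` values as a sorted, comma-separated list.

Base: id=8 (proj), parent_dir=7, lvl 0.
Iteration 1: join on id=7 -> backup (id 7, parent_dir=6, lvl 1).
Iteration 2: join on id=6 -> srv (id 6, parent_dir=4, lvl 2).
Iteration 3: join on id=4 -> lib (id 4, parent_dir=1, lvl 3).
Iteration 4: join on id=1 -> tmp (id 1, parent_dir=NULL, lvl 4).
Iteration 5: parent_dir is NULL; no match; recursion stops.

backup, lib, proj, srv, tmp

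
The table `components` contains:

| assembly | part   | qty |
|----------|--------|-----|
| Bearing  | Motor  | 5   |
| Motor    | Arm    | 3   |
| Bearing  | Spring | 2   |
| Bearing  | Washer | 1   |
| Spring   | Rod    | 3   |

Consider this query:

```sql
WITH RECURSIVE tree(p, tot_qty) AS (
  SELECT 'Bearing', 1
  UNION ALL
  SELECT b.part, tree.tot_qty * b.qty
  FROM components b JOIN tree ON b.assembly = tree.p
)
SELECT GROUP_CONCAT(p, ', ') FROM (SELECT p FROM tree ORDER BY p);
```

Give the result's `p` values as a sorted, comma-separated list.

Arm, Bearing, Motor, Rod, Spring, Washer

Base: (Bearing, tot_qty=1).
Iteration 1: components of {Bearing} -> Motor = 1*5 = 5, Spring = 1*2 = 2, Washer = 1*1 = 1.
Iteration 2: components of {Motor,Spring,Washer} -> Arm = 5*3 = 15, Rod = 2*3 = 6.
Iteration 3: no further components; recursion stops.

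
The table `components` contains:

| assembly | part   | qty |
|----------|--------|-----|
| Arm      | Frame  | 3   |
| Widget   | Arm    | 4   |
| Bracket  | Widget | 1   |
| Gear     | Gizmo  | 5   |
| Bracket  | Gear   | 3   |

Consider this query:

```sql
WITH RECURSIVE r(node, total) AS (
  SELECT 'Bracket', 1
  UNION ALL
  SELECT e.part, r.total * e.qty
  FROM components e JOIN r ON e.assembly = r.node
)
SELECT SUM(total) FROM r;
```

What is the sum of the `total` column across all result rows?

Base: (Bracket, total=1).
Iteration 1: components of {Bracket} -> Gear = 1*3 = 3, Widget = 1*1 = 1.
Iteration 2: components of {Gear,Widget} -> Arm = 1*4 = 4, Gizmo = 3*5 = 15.
Iteration 3: components of {Arm,Gizmo} -> Frame = 4*3 = 12.
Iteration 4: no further components; recursion stops.
SUM(total) = 1 + 1 + 3 + 4 + 15 + 12 = 36.

36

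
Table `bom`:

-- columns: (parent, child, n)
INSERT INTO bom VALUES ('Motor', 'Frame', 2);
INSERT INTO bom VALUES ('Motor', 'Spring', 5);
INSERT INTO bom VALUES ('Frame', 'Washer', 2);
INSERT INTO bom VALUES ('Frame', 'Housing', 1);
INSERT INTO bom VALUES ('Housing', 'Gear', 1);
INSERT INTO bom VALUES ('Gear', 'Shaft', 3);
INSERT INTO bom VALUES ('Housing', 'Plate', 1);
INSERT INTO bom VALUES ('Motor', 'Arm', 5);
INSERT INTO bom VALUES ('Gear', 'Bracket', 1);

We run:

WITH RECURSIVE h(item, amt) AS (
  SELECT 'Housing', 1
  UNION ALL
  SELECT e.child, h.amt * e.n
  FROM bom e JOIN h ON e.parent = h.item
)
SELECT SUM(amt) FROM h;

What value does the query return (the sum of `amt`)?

Base: (Housing, amt=1).
Iteration 1: components of {Housing} -> Gear = 1*1 = 1, Plate = 1*1 = 1.
Iteration 2: components of {Gear,Plate} -> Bracket = 1*1 = 1, Shaft = 1*3 = 3.
Iteration 3: no further components; recursion stops.
SUM(amt) = 1 + 1 + 1 + 3 + 1 = 7.

7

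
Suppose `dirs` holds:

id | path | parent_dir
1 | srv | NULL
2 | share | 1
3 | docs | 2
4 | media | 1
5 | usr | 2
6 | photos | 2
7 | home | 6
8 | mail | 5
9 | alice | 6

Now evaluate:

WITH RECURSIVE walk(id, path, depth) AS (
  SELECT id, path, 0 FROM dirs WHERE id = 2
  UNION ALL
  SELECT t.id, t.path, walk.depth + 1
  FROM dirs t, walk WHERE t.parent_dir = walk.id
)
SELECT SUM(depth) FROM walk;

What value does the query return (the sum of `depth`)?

9

Base: id=2 (share) at depth 0.
Iteration 1: rows with parent_dir in {2} -> docs (id 3, depth 1), usr (id 5, depth 1), photos (id 6, depth 1).
Iteration 2: rows with parent_dir in {3,5,6} -> home (id 7, depth 2), mail (id 8, depth 2), alice (id 9, depth 2).
Iteration 3: no rows with parent_dir in {7,8,9}; recursion stops.
SUM(depth) = 0 + 1 + 1 + 1 + 2 + 2 + 2 = 9.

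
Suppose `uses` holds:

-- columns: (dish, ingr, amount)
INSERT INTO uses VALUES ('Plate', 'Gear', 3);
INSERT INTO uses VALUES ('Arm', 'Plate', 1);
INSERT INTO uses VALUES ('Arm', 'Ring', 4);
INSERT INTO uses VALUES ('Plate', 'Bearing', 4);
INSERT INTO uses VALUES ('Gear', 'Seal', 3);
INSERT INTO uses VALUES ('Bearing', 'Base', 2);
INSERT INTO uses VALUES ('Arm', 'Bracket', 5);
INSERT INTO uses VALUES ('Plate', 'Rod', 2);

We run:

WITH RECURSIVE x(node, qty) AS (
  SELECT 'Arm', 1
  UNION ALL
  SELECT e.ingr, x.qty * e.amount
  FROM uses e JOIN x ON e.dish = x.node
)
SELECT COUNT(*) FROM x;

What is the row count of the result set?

9

Base: (Arm, qty=1).
Iteration 1: components of {Arm} -> Bracket = 1*5 = 5, Plate = 1*1 = 1, Ring = 1*4 = 4.
Iteration 2: components of {Bracket,Plate,Ring} -> Bearing = 1*4 = 4, Gear = 1*3 = 3, Rod = 1*2 = 2.
Iteration 3: components of {Bearing,Gear,Rod} -> Base = 4*2 = 8, Seal = 3*3 = 9.
Iteration 4: no further components; recursion stops.
Total rows emitted: 9.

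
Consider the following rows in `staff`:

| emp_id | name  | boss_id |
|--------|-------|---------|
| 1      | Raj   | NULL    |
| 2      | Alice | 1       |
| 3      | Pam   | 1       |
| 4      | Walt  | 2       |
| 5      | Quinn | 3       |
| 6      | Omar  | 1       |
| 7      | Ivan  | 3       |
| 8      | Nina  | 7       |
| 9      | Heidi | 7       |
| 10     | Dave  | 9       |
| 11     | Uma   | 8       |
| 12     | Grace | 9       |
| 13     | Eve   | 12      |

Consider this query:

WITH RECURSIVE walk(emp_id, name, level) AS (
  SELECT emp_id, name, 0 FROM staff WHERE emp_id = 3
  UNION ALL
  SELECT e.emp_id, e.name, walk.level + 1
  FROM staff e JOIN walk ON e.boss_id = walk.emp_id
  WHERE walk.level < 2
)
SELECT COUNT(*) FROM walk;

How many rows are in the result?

Base: emp_id=3 (Pam) at level 0.
Iteration 1: rows with boss_id in {3} -> Quinn (id 5, level 1), Ivan (id 7, level 1).
Iteration 2: rows with boss_id in {5,7} -> Nina (id 8, level 2), Heidi (id 9, level 2).
Iteration 3: level < 2 fails for all current rows; recursion stops.
Total rows emitted: 5.

5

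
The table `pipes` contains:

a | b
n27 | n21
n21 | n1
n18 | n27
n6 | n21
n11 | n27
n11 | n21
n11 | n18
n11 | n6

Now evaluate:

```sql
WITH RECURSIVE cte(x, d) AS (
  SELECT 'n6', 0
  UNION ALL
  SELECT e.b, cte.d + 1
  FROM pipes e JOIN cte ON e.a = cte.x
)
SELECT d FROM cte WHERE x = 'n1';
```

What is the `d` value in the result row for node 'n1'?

2

Base: (n6, d=0).
Iteration 1: edges from {n6} -> (n21, d=1).
Iteration 2: edges from {n21} -> (n1, d=2).
Iteration 3: no outgoing edges from {n1}; recursion stops.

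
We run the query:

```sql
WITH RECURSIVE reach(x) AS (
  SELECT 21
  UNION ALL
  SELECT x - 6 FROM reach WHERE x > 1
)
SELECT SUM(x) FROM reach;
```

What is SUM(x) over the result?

45

Base: x=21.
Iteration 1: 21 > 1 holds -> x = 21 - 6 = 15.
Iteration 2: 15 > 1 holds -> x = 15 - 6 = 9.
Iteration 3: 9 > 1 holds -> x = 9 - 6 = 3.
Iteration 4: 3 > 1 holds -> x = 3 - 6 = -3.
Iteration 5: -3 > 1 fails; recursion stops.
SUM(x) = 21 + 15 + 9 + 3 + -3 = 45.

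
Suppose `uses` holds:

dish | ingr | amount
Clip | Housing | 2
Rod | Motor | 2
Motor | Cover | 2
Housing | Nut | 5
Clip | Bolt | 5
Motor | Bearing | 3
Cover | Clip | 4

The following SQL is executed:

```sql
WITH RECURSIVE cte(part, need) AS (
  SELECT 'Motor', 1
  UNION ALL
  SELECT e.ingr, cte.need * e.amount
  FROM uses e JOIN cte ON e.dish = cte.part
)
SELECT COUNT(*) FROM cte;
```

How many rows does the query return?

7

Base: (Motor, need=1).
Iteration 1: components of {Motor} -> Bearing = 1*3 = 3, Cover = 1*2 = 2.
Iteration 2: components of {Bearing,Cover} -> Clip = 2*4 = 8.
Iteration 3: components of {Clip} -> Bolt = 8*5 = 40, Housing = 8*2 = 16.
Iteration 4: components of {Bolt,Housing} -> Nut = 16*5 = 80.
Iteration 5: no further components; recursion stops.
Total rows emitted: 7.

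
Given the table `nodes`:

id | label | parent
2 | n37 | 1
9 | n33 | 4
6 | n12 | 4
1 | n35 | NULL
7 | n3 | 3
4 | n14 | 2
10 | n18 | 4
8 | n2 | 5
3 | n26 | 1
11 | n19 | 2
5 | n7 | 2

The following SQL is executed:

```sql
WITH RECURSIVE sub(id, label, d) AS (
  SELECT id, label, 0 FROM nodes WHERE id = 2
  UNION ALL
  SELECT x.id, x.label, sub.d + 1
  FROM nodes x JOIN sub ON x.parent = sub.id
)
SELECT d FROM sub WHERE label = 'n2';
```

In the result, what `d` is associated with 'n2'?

2

Base: id=2 (n37) at d 0.
Iteration 1: rows with parent in {2} -> n14 (id 4, d 1), n7 (id 5, d 1), n19 (id 11, d 1).
Iteration 2: rows with parent in {4,5,11} -> n12 (id 6, d 2), n2 (id 8, d 2), n33 (id 9, d 2), n18 (id 10, d 2).
Iteration 3: no rows with parent in {6,8,9,10}; recursion stops.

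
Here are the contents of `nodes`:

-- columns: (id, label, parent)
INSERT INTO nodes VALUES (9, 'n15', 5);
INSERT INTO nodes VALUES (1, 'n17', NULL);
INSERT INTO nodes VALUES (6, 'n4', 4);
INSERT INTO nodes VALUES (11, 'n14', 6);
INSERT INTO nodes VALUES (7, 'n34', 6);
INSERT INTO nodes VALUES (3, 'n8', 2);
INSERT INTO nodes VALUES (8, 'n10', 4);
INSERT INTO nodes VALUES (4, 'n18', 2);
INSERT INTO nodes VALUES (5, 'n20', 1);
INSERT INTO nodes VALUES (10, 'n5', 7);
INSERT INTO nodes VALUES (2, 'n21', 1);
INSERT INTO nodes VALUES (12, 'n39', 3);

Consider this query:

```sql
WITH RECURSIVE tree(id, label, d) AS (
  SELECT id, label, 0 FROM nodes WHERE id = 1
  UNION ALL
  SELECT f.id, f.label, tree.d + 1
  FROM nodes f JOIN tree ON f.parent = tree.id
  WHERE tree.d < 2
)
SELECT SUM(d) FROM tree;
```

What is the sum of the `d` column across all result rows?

Base: id=1 (n17) at d 0.
Iteration 1: rows with parent in {1} -> n21 (id 2, d 1), n20 (id 5, d 1).
Iteration 2: rows with parent in {2,5} -> n8 (id 3, d 2), n18 (id 4, d 2), n15 (id 9, d 2).
Iteration 3: d < 2 fails for all current rows; recursion stops.
SUM(d) = 0 + 1 + 1 + 2 + 2 + 2 = 8.

8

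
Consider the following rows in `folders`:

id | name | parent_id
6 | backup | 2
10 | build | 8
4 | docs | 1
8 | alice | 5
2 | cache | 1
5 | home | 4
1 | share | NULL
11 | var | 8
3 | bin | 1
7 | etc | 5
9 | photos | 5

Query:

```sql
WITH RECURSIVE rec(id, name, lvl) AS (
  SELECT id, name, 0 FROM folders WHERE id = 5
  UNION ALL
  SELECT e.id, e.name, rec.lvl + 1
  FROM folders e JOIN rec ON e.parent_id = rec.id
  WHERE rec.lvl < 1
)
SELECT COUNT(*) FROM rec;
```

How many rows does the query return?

Base: id=5 (home) at lvl 0.
Iteration 1: rows with parent_id in {5} -> etc (id 7, lvl 1), alice (id 8, lvl 1), photos (id 9, lvl 1).
Iteration 2: lvl < 1 fails for all current rows; recursion stops.
Total rows emitted: 4.

4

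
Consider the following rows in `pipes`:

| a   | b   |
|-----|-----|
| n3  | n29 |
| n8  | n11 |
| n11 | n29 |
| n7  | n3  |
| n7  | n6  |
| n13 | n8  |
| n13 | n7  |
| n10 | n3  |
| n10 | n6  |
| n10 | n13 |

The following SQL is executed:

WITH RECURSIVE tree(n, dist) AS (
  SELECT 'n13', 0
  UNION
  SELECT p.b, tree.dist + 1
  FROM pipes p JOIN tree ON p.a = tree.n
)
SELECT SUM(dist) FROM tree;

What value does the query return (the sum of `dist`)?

11

Base: (n13, dist=0).
Iteration 1: edges from {n13} -> (n7, dist=1), (n8, dist=1).
Iteration 2: edges from {n7,n8} -> (n11, dist=2), (n3, dist=2), (n6, dist=2).
Iteration 3: edges from {n11,n3,n6} -> (n29, dist=3). [UNION drops 1 duplicate row(s)]
Iteration 4: no outgoing edges from {n29}; recursion stops.
SUM(dist) = 0 + 1 + 1 + 2 + 2 + 2 + 3 = 11.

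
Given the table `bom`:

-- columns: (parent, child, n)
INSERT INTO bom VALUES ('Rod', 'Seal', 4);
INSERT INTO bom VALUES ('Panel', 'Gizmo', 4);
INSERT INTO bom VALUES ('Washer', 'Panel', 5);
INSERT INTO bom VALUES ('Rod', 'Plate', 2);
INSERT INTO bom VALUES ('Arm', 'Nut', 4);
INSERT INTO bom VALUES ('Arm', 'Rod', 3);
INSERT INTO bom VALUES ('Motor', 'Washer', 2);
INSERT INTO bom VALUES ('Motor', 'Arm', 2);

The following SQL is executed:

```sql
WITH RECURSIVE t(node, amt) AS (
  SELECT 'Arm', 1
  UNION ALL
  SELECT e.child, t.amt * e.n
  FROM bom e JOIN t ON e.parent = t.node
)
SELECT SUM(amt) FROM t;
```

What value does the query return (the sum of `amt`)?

Base: (Arm, amt=1).
Iteration 1: components of {Arm} -> Nut = 1*4 = 4, Rod = 1*3 = 3.
Iteration 2: components of {Nut,Rod} -> Plate = 3*2 = 6, Seal = 3*4 = 12.
Iteration 3: no further components; recursion stops.
SUM(amt) = 1 + 3 + 4 + 6 + 12 = 26.

26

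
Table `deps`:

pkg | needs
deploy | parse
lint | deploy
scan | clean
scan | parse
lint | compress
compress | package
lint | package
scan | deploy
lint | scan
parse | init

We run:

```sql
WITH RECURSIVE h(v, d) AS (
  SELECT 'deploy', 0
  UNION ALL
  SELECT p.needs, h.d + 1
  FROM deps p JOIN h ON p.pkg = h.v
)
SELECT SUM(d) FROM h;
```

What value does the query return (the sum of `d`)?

Base: (deploy, d=0).
Iteration 1: edges from {deploy} -> (parse, d=1).
Iteration 2: edges from {parse} -> (init, d=2).
Iteration 3: no outgoing edges from {init}; recursion stops.
SUM(d) = 0 + 1 + 2 = 3.

3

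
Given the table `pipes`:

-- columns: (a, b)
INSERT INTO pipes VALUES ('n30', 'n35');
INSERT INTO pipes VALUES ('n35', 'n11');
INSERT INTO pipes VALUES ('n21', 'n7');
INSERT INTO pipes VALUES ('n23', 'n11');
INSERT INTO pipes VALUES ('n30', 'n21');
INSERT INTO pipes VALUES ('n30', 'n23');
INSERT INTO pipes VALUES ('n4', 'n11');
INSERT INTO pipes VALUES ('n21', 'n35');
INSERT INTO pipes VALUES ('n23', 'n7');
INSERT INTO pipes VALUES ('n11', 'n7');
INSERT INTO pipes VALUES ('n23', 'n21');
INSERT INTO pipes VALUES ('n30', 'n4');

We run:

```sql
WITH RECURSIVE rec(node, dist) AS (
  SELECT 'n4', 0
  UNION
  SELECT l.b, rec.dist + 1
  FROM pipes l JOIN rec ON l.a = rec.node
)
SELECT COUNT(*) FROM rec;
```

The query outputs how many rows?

3

Base: (n4, dist=0).
Iteration 1: edges from {n4} -> (n11, dist=1).
Iteration 2: edges from {n11} -> (n7, dist=2).
Iteration 3: no outgoing edges from {n7}; recursion stops.
Total rows emitted: 3.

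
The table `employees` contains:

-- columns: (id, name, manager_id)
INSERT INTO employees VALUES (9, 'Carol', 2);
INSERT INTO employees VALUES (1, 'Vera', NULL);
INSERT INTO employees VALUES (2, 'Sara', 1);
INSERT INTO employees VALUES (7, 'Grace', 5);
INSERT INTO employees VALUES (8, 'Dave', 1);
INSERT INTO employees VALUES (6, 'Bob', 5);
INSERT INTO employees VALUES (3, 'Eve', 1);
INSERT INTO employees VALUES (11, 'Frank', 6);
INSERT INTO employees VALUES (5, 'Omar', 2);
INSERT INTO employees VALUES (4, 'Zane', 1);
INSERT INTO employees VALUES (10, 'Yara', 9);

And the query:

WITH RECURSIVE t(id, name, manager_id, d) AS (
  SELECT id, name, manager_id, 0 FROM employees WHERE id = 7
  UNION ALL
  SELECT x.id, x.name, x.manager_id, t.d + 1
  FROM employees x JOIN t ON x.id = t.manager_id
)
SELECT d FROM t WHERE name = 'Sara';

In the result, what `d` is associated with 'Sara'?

2

Base: id=7 (Grace), manager_id=5, d 0.
Iteration 1: join on id=5 -> Omar (id 5, manager_id=2, d 1).
Iteration 2: join on id=2 -> Sara (id 2, manager_id=1, d 2).
Iteration 3: join on id=1 -> Vera (id 1, manager_id=NULL, d 3).
Iteration 4: manager_id is NULL; no match; recursion stops.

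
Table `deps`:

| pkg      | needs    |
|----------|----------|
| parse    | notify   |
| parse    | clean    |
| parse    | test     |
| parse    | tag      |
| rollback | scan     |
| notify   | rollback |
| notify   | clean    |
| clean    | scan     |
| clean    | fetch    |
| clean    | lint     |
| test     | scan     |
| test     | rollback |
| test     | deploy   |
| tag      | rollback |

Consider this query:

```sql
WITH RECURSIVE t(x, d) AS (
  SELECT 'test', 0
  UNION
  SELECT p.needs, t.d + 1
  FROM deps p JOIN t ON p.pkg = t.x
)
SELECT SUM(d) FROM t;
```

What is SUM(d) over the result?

5

Base: (test, d=0).
Iteration 1: edges from {test} -> (deploy, d=1), (rollback, d=1), (scan, d=1).
Iteration 2: edges from {deploy,rollback,scan} -> (scan, d=2).
Iteration 3: no outgoing edges from {scan}; recursion stops.
SUM(d) = 0 + 1 + 1 + 1 + 2 = 5.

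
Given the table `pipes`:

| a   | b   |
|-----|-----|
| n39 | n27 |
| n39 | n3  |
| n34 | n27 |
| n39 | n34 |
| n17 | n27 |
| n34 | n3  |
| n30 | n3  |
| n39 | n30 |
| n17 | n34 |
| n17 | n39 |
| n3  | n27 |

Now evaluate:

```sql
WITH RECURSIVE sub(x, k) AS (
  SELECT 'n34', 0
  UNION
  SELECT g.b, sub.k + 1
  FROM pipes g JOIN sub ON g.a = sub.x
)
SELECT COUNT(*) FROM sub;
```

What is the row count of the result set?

Base: (n34, k=0).
Iteration 1: edges from {n34} -> (n27, k=1), (n3, k=1).
Iteration 2: edges from {n27,n3} -> (n27, k=2).
Iteration 3: no outgoing edges from {n27}; recursion stops.
Total rows emitted: 4.

4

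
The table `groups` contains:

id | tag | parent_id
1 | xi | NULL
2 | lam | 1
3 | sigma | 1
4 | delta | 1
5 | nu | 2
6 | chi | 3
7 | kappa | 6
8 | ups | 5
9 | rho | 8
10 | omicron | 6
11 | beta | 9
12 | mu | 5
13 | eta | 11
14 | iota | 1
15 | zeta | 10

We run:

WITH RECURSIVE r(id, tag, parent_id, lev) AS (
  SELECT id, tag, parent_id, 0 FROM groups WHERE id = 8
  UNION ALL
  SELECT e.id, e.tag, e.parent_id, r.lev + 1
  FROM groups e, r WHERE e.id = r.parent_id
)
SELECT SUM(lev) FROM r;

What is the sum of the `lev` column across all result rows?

Base: id=8 (ups), parent_id=5, lev 0.
Iteration 1: join on id=5 -> nu (id 5, parent_id=2, lev 1).
Iteration 2: join on id=2 -> lam (id 2, parent_id=1, lev 2).
Iteration 3: join on id=1 -> xi (id 1, parent_id=NULL, lev 3).
Iteration 4: parent_id is NULL; no match; recursion stops.
SUM(lev) = 0 + 1 + 2 + 3 = 6.

6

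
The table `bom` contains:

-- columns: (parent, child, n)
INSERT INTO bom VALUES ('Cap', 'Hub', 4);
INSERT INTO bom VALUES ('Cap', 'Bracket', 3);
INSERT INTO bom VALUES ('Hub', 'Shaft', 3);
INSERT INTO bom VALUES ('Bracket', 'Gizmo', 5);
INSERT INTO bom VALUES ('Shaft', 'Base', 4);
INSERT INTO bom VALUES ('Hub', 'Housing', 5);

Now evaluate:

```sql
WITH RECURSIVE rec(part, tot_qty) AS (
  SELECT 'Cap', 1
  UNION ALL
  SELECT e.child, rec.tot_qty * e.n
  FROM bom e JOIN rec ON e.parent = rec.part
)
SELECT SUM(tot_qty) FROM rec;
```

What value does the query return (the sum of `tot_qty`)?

103

Base: (Cap, tot_qty=1).
Iteration 1: components of {Cap} -> Bracket = 1*3 = 3, Hub = 1*4 = 4.
Iteration 2: components of {Bracket,Hub} -> Gizmo = 3*5 = 15, Housing = 4*5 = 20, Shaft = 4*3 = 12.
Iteration 3: components of {Gizmo,Housing,Shaft} -> Base = 12*4 = 48.
Iteration 4: no further components; recursion stops.
SUM(tot_qty) = 1 + 4 + 3 + 12 + 20 + 15 + 48 = 103.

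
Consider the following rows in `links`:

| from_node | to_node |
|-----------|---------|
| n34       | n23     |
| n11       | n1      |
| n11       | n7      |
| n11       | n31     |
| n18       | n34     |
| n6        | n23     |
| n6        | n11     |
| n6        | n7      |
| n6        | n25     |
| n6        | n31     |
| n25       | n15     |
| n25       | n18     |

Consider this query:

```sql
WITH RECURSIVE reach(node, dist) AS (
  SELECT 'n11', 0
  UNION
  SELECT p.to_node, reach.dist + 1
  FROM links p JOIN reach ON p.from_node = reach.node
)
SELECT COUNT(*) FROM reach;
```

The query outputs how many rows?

Base: (n11, dist=0).
Iteration 1: edges from {n11} -> (n1, dist=1), (n31, dist=1), (n7, dist=1).
Iteration 2: no outgoing edges from {n1,n31,n7}; recursion stops.
Total rows emitted: 4.

4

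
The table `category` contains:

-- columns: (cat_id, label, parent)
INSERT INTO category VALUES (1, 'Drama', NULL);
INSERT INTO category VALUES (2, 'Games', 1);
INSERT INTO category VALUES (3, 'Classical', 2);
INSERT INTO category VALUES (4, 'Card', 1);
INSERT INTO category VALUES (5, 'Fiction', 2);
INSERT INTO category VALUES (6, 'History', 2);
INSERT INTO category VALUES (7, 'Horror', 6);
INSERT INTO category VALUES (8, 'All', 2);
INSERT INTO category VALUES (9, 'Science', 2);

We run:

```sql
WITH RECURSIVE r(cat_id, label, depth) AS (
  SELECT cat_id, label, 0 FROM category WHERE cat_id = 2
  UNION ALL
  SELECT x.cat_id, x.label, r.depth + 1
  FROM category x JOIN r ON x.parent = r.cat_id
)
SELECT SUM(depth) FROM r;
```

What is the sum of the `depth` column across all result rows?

7

Base: cat_id=2 (Games) at depth 0.
Iteration 1: rows with parent in {2} -> Classical (id 3, depth 1), Fiction (id 5, depth 1), History (id 6, depth 1), All (id 8, depth 1), Science (id 9, depth 1).
Iteration 2: rows with parent in {3,5,6,8,9} -> Horror (id 7, depth 2).
Iteration 3: no rows with parent in {7}; recursion stops.
SUM(depth) = 0 + 1 + 1 + 1 + 1 + 1 + 2 = 7.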